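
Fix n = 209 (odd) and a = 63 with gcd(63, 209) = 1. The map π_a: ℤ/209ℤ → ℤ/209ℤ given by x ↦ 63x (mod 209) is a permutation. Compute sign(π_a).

Orbit of 101 under x↦63x: [101, 93, 7, 23, 195, 163, 28]… (length divides ord_209(63)).
Cycle type of π: 90×2 + 10 + 9×2 + 1; total 6 cycles.
Σ(ℓ_i−1) = 209−6 = 203; sign = (−1)^203 = -1.
Via Zolotarev, sign(π_{63}) = (63|209) = -1.

-1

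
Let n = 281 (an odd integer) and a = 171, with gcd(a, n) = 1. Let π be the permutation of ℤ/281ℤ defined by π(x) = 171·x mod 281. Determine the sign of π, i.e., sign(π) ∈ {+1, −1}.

Start at x=190: 190 → 175 → 139 → 165 → 115 → 276 → 269 → … (one orbit).
Decompose π into cycles: lengths [280, 1] (2 cycles, including the fixed point 0).
sign(π) = (−1)^{n − #cycles} = (−1)^{281−2} = (−1)^279 = -1.
Check: (171/281) = -1 by Zolotarev.

-1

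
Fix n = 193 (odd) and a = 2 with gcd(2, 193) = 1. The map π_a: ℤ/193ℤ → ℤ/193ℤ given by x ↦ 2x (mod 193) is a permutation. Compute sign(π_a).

Start at x=65: 65 → 130 → 67 → 134 → 75 → 150 → 107 → … (one orbit).
π_2 has 3 disjoint cycles with lengths [96, 96, 1] on {0,…,192}.
193 − 3 = 190 transpositions; sign(π) = (−1)^190 = +1.
Check: (2/193) = +1 by Zolotarev.

+1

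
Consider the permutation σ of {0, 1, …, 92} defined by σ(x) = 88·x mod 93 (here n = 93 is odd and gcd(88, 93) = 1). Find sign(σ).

-1

Orbit of 37 under x↦88x: [37, 1, 88, 25, 61, 67]… (length divides ord_93(88)).
π_88 has 18 disjoint cycles with lengths [6, 6, 6, 6, 6, 6, 6, 6, 6, 6, 6, 6, 6, 6, 6, 1, 1, 1] on {0,…,92}.
With 18 cycles on 93 points, sign = (−1)^{93−18} = -1.
The Jacobi symbol (88|93) = -1 (Zolotarev) agrees.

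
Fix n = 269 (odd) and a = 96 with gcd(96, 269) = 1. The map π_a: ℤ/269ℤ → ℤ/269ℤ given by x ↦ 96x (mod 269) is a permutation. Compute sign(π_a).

Trace 127: π^k(127) = [127, 87, 13, 172, 103, 204, 216] for k=0..6.
Decompose π into cycles: lengths [134, 134, 1] (3 cycles, including the fixed point 0).
3 cycles on 269: each ℓ→(−1)^(ℓ−1), product (−1)^266 = +1.

+1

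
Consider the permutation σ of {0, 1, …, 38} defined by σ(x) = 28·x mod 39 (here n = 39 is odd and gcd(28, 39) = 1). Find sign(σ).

Start at x=7: 7 → 1 → 28 → 4 → 34 → 16 → 19 → … (one orbit).
π_28 has 6 disjoint cycles with lengths [12, 12, 12, 1, 1, 1] on {0,…,38}.
sign(π) = (−1)^{n − #cycles} = (−1)^{39−6} = (−1)^33 = -1.

-1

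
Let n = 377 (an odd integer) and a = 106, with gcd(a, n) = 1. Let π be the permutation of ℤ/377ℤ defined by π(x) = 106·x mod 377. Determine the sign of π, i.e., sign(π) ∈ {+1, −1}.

+1

Orbit of 170 under x↦106x: [170, 301, 238, 346, 107, 32, 376]… (length divides ord_377(106)).
Decompose π into cycles: lengths [84, 84, 84, 84, 28, 12, 1] (7 cycles, including the fixed point 0).
7 cycles on 377: each ℓ→(−1)^(ℓ−1), product (−1)^370 = +1.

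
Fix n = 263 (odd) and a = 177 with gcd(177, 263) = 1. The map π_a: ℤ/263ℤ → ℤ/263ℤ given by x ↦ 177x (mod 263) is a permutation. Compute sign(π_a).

-1

Orbit of 10 under x↦177x: [10, 192, 57, 95, 246, 147, 245]… (length divides ord_263(177)).
2 cycles of lengths [262, 1].
n − c = 263 − 2 = 261; sign = (−1)^261 = -1.
The Jacobi symbol (177|263) = -1 (Zolotarev) agrees.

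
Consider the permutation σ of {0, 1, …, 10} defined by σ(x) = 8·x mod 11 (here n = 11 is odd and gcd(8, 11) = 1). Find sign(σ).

Orbit of 7 under x↦8x: [7, 1, 8, 9, 6, 4, 10]… (length divides ord_11(8)).
π_8 has 2 disjoint cycles with lengths [10, 1] on {0,…,10}.
With 2 cycles on 11 points, sign = (−1)^{11−2} = -1.
The Jacobi symbol (8|11) = -1 (Zolotarev) agrees.

-1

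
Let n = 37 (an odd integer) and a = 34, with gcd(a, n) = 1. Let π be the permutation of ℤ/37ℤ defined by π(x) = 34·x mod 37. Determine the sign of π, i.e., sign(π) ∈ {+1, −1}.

+1

Start at x=10: 10 → 7 → 16 → 26 → 33 → 12 → 1 → … (one orbit).
Cycle lengths of π_34 on ℤ/37ℤ: [9, 9, 9, 9, 1]; 5 cycles in total.
n − c = 37 − 5 = 32; sign = (−1)^32 = +1.
(34|37)_J = +1 (Zolotarev's lemma cross-check).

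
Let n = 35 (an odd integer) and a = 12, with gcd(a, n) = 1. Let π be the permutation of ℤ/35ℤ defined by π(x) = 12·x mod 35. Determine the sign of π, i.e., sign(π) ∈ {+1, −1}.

+1

Start at x=11: 11 → 27 → 9 → 3 → 1 → 12 → 4 → … (one orbit).
Cycle lengths of π_12 on ℤ/35ℤ: [12, 12, 6, 4, 1]; 5 cycles in total.
n − c = 35 − 5 = 30; sign = (−1)^30 = +1.
Zolotarev: (12|35) = +1, matching the cycle-count sign.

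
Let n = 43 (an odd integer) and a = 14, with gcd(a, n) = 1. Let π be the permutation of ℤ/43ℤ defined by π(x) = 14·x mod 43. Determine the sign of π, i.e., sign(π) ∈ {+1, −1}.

+1

Start at x=35: 35 → 17 → 23 → 21 → 36 → 31 → 4 → … (one orbit).
The orbit structure of x ↦ 14x mod 43: 3 orbits of sizes [21, 21, 1].
Σ(ℓ_i−1) = 43−3 = 40; sign = (−1)^40 = +1.
The Jacobi symbol (14|43) = +1 (Zolotarev) agrees.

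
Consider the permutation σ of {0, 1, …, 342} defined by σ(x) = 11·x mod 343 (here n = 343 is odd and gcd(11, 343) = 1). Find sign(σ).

Trace 2: π^k(2) = [2, 22, 242, 261, 127, 25, 275] for k=0..6.
Cycle lengths of π_11 on ℤ/343ℤ: [147, 147, 21, 21, 3, 3, 1]; 7 cycles in total.
sign(π) = (−1)^{n − #cycles} = (−1)^{343−7} = (−1)^336 = +1.
(11|343)_J = +1 (Zolotarev's lemma cross-check).

+1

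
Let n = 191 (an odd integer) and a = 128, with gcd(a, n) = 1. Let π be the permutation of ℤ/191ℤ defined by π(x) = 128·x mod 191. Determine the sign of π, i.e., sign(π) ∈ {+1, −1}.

+1

Orbit of 138 under x↦128x: [138, 92, 125, 147, 98, 129, 86]… (length divides ord_191(128)).
Cycle lengths of π_128 on ℤ/191ℤ: [95, 95, 1]; 3 cycles in total.
sign(π) = (−1)^{n − #cycles} = (−1)^{191−3} = (−1)^188 = +1.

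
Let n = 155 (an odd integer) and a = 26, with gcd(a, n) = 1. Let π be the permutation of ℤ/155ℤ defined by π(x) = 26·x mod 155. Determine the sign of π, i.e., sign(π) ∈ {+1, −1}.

-1

Start at x=26: 26 → 56 → 61 → 36 → 6 → 1 → 26 (one orbit).
30 cycles of lengths [6, 6, 6, 6, 6, 6, 6, 6, 6, 6, 6, 6, 6, 6, 6, 6, 6, 6, 6, 6, 6, 6, 6, 6, 6, 1, 1, 1, 1, 1].
155 − 30 = 125 transpositions; sign(π) = (−1)^125 = -1.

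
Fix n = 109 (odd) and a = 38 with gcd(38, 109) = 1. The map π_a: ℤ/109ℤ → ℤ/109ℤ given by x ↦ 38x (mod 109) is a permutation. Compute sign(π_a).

+1

Orbit of 38 under x↦38x: [38, 27, 45, 75, 16, 63, 105]… (length divides ord_109(38)).
The orbit structure of x ↦ 38x mod 109: 13 orbits of sizes [9, 9, 9, 9, 9, 9, 9, 9, 9, 9, 9, 9, 1].
109 − 13 = 96 transpositions; sign(π) = (−1)^96 = +1.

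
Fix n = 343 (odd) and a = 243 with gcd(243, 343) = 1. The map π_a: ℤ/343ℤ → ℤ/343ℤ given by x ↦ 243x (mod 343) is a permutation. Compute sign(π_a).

Orbit of 229 under x↦243x: [229, 81, 132, 177, 136, 120, 5]… (length divides ord_343(243)).
π_243 has 4 disjoint cycles with lengths [294, 42, 6, 1] on {0,…,342}.
343 − 4 = 339 transpositions; sign(π) = (−1)^339 = -1.

-1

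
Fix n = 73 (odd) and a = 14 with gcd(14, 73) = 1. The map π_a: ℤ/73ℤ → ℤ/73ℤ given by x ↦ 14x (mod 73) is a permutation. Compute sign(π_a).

-1

Orbit of 60 under x↦14x: [60, 37, 7, 25, 58, 9, 53]… (length divides ord_73(14)).
π_14 has 2 disjoint cycles with lengths [72, 1] on {0,…,72}.
Σ(ℓ_i−1) = 73−2 = 71; sign = (−1)^71 = -1.
Check: (14/73) = -1 by Zolotarev.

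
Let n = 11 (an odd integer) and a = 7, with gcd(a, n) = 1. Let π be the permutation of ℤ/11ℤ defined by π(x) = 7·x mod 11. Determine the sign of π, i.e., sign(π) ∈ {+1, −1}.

Trace 10: π^k(10) = [10, 4, 6, 9, 8, 1, 7] for k=0..6.
Decompose π into cycles: lengths [10, 1] (2 cycles, including the fixed point 0).
11 − 2 = 9 transpositions; sign(π) = (−1)^9 = -1.
(7|11)_J = -1 (Zolotarev's lemma cross-check).

-1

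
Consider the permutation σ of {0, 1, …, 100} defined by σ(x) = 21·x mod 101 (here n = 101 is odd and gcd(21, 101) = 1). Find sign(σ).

+1

Trace 100: π^k(100) = [100, 80, 64, 31, 45, 36, 49] for k=0..6.
Cycle type of π: 50×2 + 1; total 3 cycles.
n − c = 101 − 3 = 98; sign = (−1)^98 = +1.
Zolotarev: (21|101) = +1, matching the cycle-count sign.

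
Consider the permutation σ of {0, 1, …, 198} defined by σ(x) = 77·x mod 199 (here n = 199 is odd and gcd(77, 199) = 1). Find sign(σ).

Trace 91: π^k(91) = [91, 42, 50, 69, 139, 156, 72] for k=0..6.
2 cycles of lengths [198, 1].
199 − 2 = 197 transpositions; sign(π) = (−1)^197 = -1.
Zolotarev: (77|199) = -1, matching the cycle-count sign.

-1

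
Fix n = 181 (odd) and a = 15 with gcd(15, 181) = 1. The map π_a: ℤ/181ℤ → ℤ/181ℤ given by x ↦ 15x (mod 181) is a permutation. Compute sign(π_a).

+1

Start at x=45: 45 → 132 → 170 → 16 → 59 → 161 → 62 → … (one orbit).
The orbit structure of x ↦ 15x mod 181: 5 orbits of sizes [45, 45, 45, 45, 1].
5 cycles on 181: each ℓ→(−1)^(ℓ−1), product (−1)^176 = +1.
(15|181)_J = +1 (Zolotarev's lemma cross-check).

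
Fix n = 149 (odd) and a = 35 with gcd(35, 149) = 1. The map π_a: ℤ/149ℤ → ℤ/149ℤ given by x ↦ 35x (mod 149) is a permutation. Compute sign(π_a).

+1

Trace 107: π^k(107) = [107, 20, 104, 64, 5, 26, 16] for k=0..6.
3 cycles of lengths [74, 74, 1].
Σ(ℓ_i−1) = 149−3 = 146; sign = (−1)^146 = +1.
Check: (35/149) = +1 by Zolotarev.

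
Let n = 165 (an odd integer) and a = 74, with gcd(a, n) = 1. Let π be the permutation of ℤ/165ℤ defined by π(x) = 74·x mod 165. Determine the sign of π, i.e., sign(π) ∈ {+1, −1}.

+1

Start at x=29: 29 → 1 → 74 → 31 → 149 → 136 → 164 → … (one orbit).
The orbit structure of x ↦ 74x mod 165: 23 orbits of sizes [10, 10, 10, 10, 10, 10, 10, 10, 10, 10, 10, 10, 10, 10, 10, 2, 2, 2, 2, 2, 2, 2, 1].
165 − 23 = 142 transpositions; sign(π) = (−1)^142 = +1.
The Jacobi symbol (74|165) = +1 (Zolotarev) agrees.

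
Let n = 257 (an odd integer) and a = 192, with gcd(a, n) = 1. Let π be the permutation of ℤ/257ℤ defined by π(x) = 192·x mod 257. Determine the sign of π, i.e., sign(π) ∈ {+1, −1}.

-1

Trace 255: π^k(255) = [255, 130, 31, 41, 162, 7, 59] for k=0..6.
The orbit structure of x ↦ 192x mod 257: 2 orbits of sizes [256, 1].
257 − 2 = 255 transpositions; sign(π) = (−1)^255 = -1.
The Jacobi symbol (192|257) = -1 (Zolotarev) agrees.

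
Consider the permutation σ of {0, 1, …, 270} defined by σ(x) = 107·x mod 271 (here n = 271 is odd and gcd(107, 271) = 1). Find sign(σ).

-1

Trace 220: π^k(220) = [220, 234, 106, 231, 56, 30, 229] for k=0..6.
2 cycles of lengths [270, 1].
Σ(ℓ_i−1) = 271−2 = 269; sign = (−1)^269 = -1.
(107|271)_J = -1 (Zolotarev's lemma cross-check).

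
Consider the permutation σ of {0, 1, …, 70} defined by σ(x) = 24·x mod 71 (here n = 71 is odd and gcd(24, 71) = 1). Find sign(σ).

Trace 6: π^k(6) = [6, 2, 48, 16, 29, 57, 19] for k=0..6.
Cycle lengths of π_24 on ℤ/71ℤ: [35, 35, 1]; 3 cycles in total.
n − c = 71 − 3 = 68; sign = (−1)^68 = +1.

+1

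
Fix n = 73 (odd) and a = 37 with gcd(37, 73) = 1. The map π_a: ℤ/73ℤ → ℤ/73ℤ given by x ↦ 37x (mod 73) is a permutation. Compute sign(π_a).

Trace 16: π^k(16) = [16, 8, 4, 2, 1, 37, 55] for k=0..6.
Cycle type of π: 9×8 + 1; total 9 cycles.
73 − 9 = 64 transpositions; sign(π) = (−1)^64 = +1.

+1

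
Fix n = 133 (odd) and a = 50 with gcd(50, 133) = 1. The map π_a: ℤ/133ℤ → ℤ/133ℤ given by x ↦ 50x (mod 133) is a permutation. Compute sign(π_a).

-1

Trace 113: π^k(113) = [113, 64, 8, 1, 50, 106] for k=0..5.
The orbit structure of x ↦ 50x mod 133: 28 orbits of sizes [6, 6, 6, 6, 6, 6, 6, 6, 6, 6, 6, 6, 6, 6, 6, 6, 6, 6, 6, 6, 6, 1, 1, 1, 1, 1, 1, 1].
sign(π) = (−1)^{n − #cycles} = (−1)^{133−28} = (−1)^105 = -1.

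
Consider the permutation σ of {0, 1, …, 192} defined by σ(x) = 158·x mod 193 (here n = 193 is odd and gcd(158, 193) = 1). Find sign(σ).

Start at x=8: 8 → 106 → 150 → 154 → 14 → 89 → 166 → … (one orbit).
π_158 has 4 disjoint cycles with lengths [64, 64, 64, 1] on {0,…,192}.
193 − 4 = 189 transpositions; sign(π) = (−1)^189 = -1.
Zolotarev: (158|193) = -1, matching the cycle-count sign.

-1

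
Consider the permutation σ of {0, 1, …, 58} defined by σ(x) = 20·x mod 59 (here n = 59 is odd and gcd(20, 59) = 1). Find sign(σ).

Trace 46: π^k(46) = [46, 35, 51, 17, 45, 15, 5] for k=0..6.
Cycle type of π: 29×2 + 1; total 3 cycles.
3 cycles on 59: each ℓ→(−1)^(ℓ−1), product (−1)^56 = +1.
Via Zolotarev, sign(π_{20}) = (20|59) = +1.

+1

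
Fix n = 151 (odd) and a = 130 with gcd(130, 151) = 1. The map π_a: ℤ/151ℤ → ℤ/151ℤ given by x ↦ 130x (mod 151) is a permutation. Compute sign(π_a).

Orbit of 118 under x↦130x: [118, 89, 94, 140, 80, 132, 97]… (length divides ord_151(130)).
Decompose π into cycles: lengths [150, 1] (2 cycles, including the fixed point 0).
Σ(ℓ_i−1) = 151−2 = 149; sign = (−1)^149 = -1.
Zolotarev: (130|151) = -1, matching the cycle-count sign.

-1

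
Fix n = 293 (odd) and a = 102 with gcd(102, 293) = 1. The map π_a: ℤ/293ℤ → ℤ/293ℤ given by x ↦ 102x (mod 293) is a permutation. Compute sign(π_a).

+1

Trace 82: π^k(82) = [82, 160, 205, 107, 73, 121, 36] for k=0..6.
The orbit structure of x ↦ 102x mod 293: 3 orbits of sizes [146, 146, 1].
Σ(ℓ_i−1) = 293−3 = 290; sign = (−1)^290 = +1.
Check: (102/293) = +1 by Zolotarev.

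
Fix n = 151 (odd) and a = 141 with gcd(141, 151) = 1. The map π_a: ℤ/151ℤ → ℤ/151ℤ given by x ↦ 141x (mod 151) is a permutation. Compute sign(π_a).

Start at x=137: 137 → 140 → 110 → 108 → 128 → 79 → 116 → … (one orbit).
Cycle lengths of π_141 on ℤ/151ℤ: [150, 1]; 2 cycles in total.
2 cycles on 151: each ℓ→(−1)^(ℓ−1), product (−1)^149 = -1.

-1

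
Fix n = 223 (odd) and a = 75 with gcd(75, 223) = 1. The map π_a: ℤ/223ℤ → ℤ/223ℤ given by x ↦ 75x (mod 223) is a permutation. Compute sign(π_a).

-1

Orbit of 58 under x↦75x: [58, 113, 1, 75, 50, 182, 47]… (length divides ord_223(75)).
Cycle lengths of π_75 on ℤ/223ℤ: [222, 1]; 2 cycles in total.
223 − 2 = 221 transpositions; sign(π) = (−1)^221 = -1.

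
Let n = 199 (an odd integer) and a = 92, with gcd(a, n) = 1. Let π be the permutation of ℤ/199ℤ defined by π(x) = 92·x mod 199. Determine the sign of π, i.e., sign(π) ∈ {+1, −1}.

Trace 106: π^k(106) = [106, 1, 92] for k=0..2.
67 cycles of lengths [3, 3, 3, 3, 3, 3, 3, 3, 3, 3, 3, 3, 3, 3, 3, 3, 3, 3, 3, 3, 3, 3, 3, 3, 3, 3, 3, 3, 3, 3, 3, 3, 3, 3, 3, 3, 3, 3, 3, 3, 3, 3, 3, 3, 3, 3, 3, 3, 3, 3, 3, 3, 3, 3, 3, 3, 3, 3, 3, 3, 3, 3, 3, 3, 3, 3, 1].
sign(π) = (−1)^{n − #cycles} = (−1)^{199−67} = (−1)^132 = +1.
Zolotarev: (92|199) = +1, matching the cycle-count sign.

+1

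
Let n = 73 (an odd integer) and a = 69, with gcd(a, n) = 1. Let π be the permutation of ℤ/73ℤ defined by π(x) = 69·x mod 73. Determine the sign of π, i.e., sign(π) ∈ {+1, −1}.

+1

Trace 57: π^k(57) = [57, 64, 36, 2, 65, 32, 18] for k=0..6.
Decompose π into cycles: lengths [18, 18, 18, 18, 1] (5 cycles, including the fixed point 0).
sign(π) = (−1)^{n − #cycles} = (−1)^{73−5} = (−1)^68 = +1.
Zolotarev: (69|73) = +1, matching the cycle-count sign.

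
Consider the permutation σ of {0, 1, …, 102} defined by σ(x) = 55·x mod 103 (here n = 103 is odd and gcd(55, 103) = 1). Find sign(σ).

Start at x=36: 36 → 23 → 29 → 50 → 72 → 46 → 58 → … (one orbit).
Cycle lengths of π_55 on ℤ/103ℤ: [51, 51, 1]; 3 cycles in total.
sign(π) = (−1)^{n − #cycles} = (−1)^{103−3} = (−1)^100 = +1.
The Jacobi symbol (55|103) = +1 (Zolotarev) agrees.

+1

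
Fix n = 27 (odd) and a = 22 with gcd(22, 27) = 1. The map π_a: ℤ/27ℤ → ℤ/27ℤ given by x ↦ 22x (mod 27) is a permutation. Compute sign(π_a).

+1

Start at x=13: 13 → 16 → 1 → 22 → 25 → 10 → 4 → … (one orbit).
7 cycles of lengths [9, 9, 3, 3, 1, 1, 1].
With 7 cycles on 27 points, sign = (−1)^{27−7} = +1.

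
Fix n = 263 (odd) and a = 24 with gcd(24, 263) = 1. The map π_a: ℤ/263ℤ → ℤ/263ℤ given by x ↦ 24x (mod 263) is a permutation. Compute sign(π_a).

+1

Start at x=203: 203 → 138 → 156 → 62 → 173 → 207 → 234 → … (one orbit).
Cycle lengths of π_24 on ℤ/263ℤ: [131, 131, 1]; 3 cycles in total.
Σ(ℓ_i−1) = 263−3 = 260; sign = (−1)^260 = +1.
Via Zolotarev, sign(π_{24}) = (24|263) = +1.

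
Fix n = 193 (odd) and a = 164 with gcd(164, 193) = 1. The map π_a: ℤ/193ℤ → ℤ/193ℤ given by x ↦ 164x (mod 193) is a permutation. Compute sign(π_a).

Start at x=151: 151 → 60 → 190 → 87 → 179 → 20 → 192 → … (one orbit).
Cycle type of π: 64×3 + 1; total 4 cycles.
sign(π) = (−1)^{n − #cycles} = (−1)^{193−4} = (−1)^189 = -1.
(164|193)_J = -1 (Zolotarev's lemma cross-check).

-1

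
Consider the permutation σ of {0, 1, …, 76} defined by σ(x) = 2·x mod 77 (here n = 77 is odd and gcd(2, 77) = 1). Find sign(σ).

Trace 72: π^k(72) = [72, 67, 57, 37, 74, 71, 65] for k=0..6.
Decompose π into cycles: lengths [30, 30, 10, 3, 3, 1] (6 cycles, including the fixed point 0).
Σ(ℓ_i−1) = 77−6 = 71; sign = (−1)^71 = -1.
The Jacobi symbol (2|77) = -1 (Zolotarev) agrees.

-1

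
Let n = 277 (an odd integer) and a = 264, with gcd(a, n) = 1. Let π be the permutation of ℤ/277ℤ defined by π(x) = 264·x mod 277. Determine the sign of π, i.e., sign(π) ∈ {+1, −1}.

Trace 236: π^k(236) = [236, 256, 273, 52, 155, 201, 157] for k=0..6.
Cycle lengths of π_264 on ℤ/277ℤ: [23, 23, 23, 23, 23, 23, 23, 23, 23, 23, 23, 23, 1]; 13 cycles in total.
With 13 cycles on 277 points, sign = (−1)^{277−13} = +1.
Via Zolotarev, sign(π_{264}) = (264|277) = +1.

+1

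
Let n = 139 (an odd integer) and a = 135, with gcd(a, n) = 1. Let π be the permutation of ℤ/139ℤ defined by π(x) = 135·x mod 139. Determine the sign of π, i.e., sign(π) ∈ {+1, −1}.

Start at x=85: 85 → 77 → 109 → 120 → 76 → 113 → 104 → … (one orbit).
Decompose π into cycles: lengths [138, 1] (2 cycles, including the fixed point 0).
Σ(ℓ_i−1) = 139−2 = 137; sign = (−1)^137 = -1.
The Jacobi symbol (135|139) = -1 (Zolotarev) agrees.

-1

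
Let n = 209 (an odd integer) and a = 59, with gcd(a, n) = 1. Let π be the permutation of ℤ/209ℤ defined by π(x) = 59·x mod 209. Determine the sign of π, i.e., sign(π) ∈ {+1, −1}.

Trace 75: π^k(75) = [75, 36, 34, 125, 60, 196, 69] for k=0..6.
6 cycles of lengths [90, 90, 18, 5, 5, 1].
sign(π) = (−1)^{n − #cycles} = (−1)^{209−6} = (−1)^203 = -1.
The Jacobi symbol (59|209) = -1 (Zolotarev) agrees.

-1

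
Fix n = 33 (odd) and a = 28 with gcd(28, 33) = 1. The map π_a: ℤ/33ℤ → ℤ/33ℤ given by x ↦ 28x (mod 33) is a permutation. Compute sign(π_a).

-1

Orbit of 31 under x↦28x: [31, 10, 16, 19, 4, 13, 1]… (length divides ord_33(28)).
π_28 has 6 disjoint cycles with lengths [10, 10, 10, 1, 1, 1] on {0,…,32}.
6 cycles on 33: each ℓ→(−1)^(ℓ−1), product (−1)^27 = -1.
Check: (28/33) = -1 by Zolotarev.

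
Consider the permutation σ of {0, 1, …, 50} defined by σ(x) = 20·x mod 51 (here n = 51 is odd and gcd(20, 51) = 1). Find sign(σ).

+1

Start at x=20: 20 → 43 → 44 → 13 → 5 → 49 → 11 → … (one orbit).
Cycle type of π: 16×3 + 2 + 1; total 5 cycles.
5 cycles on 51: each ℓ→(−1)^(ℓ−1), product (−1)^46 = +1.
The Jacobi symbol (20|51) = +1 (Zolotarev) agrees.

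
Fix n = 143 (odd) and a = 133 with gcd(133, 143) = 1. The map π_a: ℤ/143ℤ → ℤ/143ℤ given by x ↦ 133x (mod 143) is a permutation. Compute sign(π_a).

+1

Orbit of 100 under x↦133x: [100, 1, 133]… (length divides ord_143(133)).
Decompose π into cycles: lengths [3, 3, 3, 3, 3, 3, 3, 3, 3, 3, 3, 3, 3, 3, 3, 3, 3, 3, 3, 3, 3, 3, 3, 3, 3, 3, 3, 3, 3, 3, 3, 3, 3, 3, 3, 3, 3, 3, 3, 3, 3, 3, 3, 3, 1, 1, 1, 1, 1, 1, 1, 1, 1, 1, 1] (55 cycles, including the fixed point 0).
Σ(ℓ_i−1) = 143−55 = 88; sign = (−1)^88 = +1.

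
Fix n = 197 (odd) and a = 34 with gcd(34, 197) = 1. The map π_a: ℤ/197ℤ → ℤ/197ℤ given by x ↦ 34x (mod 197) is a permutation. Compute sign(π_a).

+1

Trace 59: π^k(59) = [59, 36, 42, 49, 90, 105, 24] for k=0..6.
5 cycles of lengths [49, 49, 49, 49, 1].
5 cycles on 197: each ℓ→(−1)^(ℓ−1), product (−1)^192 = +1.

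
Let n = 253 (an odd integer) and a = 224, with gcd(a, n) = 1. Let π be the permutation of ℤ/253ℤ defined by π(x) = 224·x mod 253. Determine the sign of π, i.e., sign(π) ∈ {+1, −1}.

Orbit of 59 under x↦224x: [59, 60, 31, 113, 12, 158, 225]… (length divides ord_253(224)).
Cycle lengths of π_224 on ℤ/253ℤ: [110, 110, 22, 5, 5, 1]; 6 cycles in total.
sign(π) = (−1)^{n − #cycles} = (−1)^{253−6} = (−1)^247 = -1.

-1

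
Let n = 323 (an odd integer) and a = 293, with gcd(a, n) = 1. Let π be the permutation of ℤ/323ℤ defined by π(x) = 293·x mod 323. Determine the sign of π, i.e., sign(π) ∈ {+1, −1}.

-1

Trace 1: π^k(1) = [1, 293, 254, 132, 239, 259, 305] for k=0..6.
Cycle lengths of π_293 on ℤ/323ℤ: [12, 12, 12, 12, 12, 12, 12, 12, 12, 12, 12, 12, 12, 12, 12, 12, 12, 12, 12, 12, 12, 12, 12, 12, 6, 6, 6, 4, 4, 4, 4, 1]; 32 cycles in total.
sign(π) = (−1)^{n − #cycles} = (−1)^{323−32} = (−1)^291 = -1.
Zolotarev: (293|323) = -1, matching the cycle-count sign.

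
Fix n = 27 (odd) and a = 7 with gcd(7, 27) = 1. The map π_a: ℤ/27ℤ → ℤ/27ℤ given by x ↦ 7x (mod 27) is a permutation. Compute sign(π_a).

+1

Trace 4: π^k(4) = [4, 1, 7, 22, 19, 25, 13] for k=0..6.
Decompose π into cycles: lengths [9, 9, 3, 3, 1, 1, 1] (7 cycles, including the fixed point 0).
Σ(ℓ_i−1) = 27−7 = 20; sign = (−1)^20 = +1.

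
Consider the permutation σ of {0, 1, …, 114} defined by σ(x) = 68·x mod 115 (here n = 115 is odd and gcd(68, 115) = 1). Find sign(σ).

Trace 24: π^k(24) = [24, 22, 1, 68] for k=0..3.
35 cycles of lengths [4, 4, 4, 4, 4, 4, 4, 4, 4, 4, 4, 4, 4, 4, 4, 4, 4, 4, 4, 4, 4, 4, 4, 2, 2, 2, 2, 2, 2, 2, 2, 2, 2, 2, 1].
Σ(ℓ_i−1) = 115−35 = 80; sign = (−1)^80 = +1.
Via Zolotarev, sign(π_{68}) = (68|115) = +1.

+1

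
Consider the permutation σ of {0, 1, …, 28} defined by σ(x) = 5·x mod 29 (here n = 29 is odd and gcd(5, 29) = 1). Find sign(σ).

Start at x=22: 22 → 23 → 28 → 24 → 4 → 20 → 13 → … (one orbit).
The orbit structure of x ↦ 5x mod 29: 3 orbits of sizes [14, 14, 1].
With 3 cycles on 29 points, sign = (−1)^{29−3} = +1.
The Jacobi symbol (5|29) = +1 (Zolotarev) agrees.

+1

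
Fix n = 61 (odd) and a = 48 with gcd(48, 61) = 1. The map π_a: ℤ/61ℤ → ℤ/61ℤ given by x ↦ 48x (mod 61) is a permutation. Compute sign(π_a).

+1

Start at x=48: 48 → 47 → 60 → 13 → 14 → 1 → 48 (one orbit).
Cycle lengths of π_48 on ℤ/61ℤ: [6, 6, 6, 6, 6, 6, 6, 6, 6, 6, 1]; 11 cycles in total.
Σ(ℓ_i−1) = 61−11 = 50; sign = (−1)^50 = +1.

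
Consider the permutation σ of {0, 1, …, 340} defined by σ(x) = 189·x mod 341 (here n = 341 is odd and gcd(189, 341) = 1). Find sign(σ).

Orbit of 83 under x↦189x: [83, 1, 189, 257, 151, 236, 274]… (length divides ord_341(189)).
13 cycles of lengths [30, 30, 30, 30, 30, 30, 30, 30, 30, 30, 30, 10, 1].
13 cycles on 341: each ℓ→(−1)^(ℓ−1), product (−1)^328 = +1.

+1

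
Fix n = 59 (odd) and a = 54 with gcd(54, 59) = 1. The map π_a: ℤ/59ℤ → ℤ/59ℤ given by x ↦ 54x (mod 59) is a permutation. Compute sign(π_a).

-1

Start at x=6: 6 → 29 → 32 → 17 → 33 → 12 → 58 → … (one orbit).
Cycle lengths of π_54 on ℤ/59ℤ: [58, 1]; 2 cycles in total.
n − c = 59 − 2 = 57; sign = (−1)^57 = -1.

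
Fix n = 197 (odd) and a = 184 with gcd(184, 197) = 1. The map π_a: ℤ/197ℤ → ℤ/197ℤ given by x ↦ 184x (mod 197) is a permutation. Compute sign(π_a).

Orbit of 100 under x↦184x: [100, 79, 155, 152, 191, 78, 168]… (length divides ord_197(184)).
The orbit structure of x ↦ 184x mod 197: 2 orbits of sizes [196, 1].
2 cycles on 197: each ℓ→(−1)^(ℓ−1), product (−1)^195 = -1.

-1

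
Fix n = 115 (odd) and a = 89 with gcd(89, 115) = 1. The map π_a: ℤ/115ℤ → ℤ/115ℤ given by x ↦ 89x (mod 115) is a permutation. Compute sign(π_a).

-1

Start at x=34: 34 → 36 → 99 → 71 → 109 → 41 → 84 → … (one orbit).
Decompose π into cycles: lengths [22, 22, 22, 22, 22, 2, 2, 1] (8 cycles, including the fixed point 0).
sign(π) = (−1)^{n − #cycles} = (−1)^{115−8} = (−1)^107 = -1.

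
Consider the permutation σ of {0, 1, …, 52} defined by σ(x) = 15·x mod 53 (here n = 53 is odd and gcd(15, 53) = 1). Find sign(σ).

Start at x=1: 1 → 15 → 13 → 36 → 10 → 44 → 24 → … (one orbit).
The orbit structure of x ↦ 15x mod 53: 5 orbits of sizes [13, 13, 13, 13, 1].
With 5 cycles on 53 points, sign = (−1)^{53−5} = +1.
(15|53)_J = +1 (Zolotarev's lemma cross-check).

+1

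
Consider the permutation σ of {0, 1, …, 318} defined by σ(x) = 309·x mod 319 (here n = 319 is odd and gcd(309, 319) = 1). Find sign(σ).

-1

Trace 1: π^k(1) = [1, 309, 100, 276, 111, 166, 254] for k=0..6.
π_309 has 22 disjoint cycles with lengths [28, 28, 28, 28, 28, 28, 28, 28, 28, 28, 28, 1, 1, 1, 1, 1, 1, 1, 1, 1, 1, 1] on {0,…,318}.
319 − 22 = 297 transpositions; sign(π) = (−1)^297 = -1.
(309|319)_J = -1 (Zolotarev's lemma cross-check).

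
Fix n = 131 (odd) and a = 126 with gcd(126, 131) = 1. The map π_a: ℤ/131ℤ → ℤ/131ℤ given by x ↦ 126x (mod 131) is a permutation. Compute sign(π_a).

-1

Orbit of 66 under x↦126x: [66, 63, 78, 3, 116, 75, 18]… (length divides ord_131(126)).
2 cycles of lengths [130, 1].
With 2 cycles on 131 points, sign = (−1)^{131−2} = -1.
Check: (126/131) = -1 by Zolotarev.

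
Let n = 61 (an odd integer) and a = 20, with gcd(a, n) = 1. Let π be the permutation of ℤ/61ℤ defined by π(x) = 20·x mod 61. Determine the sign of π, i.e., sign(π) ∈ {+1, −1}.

Orbit of 20 under x↦20x: [20, 34, 9, 58, 1]… (length divides ord_61(20)).
π_20 has 13 disjoint cycles with lengths [5, 5, 5, 5, 5, 5, 5, 5, 5, 5, 5, 5, 1] on {0,…,60}.
Σ(ℓ_i−1) = 61−13 = 48; sign = (−1)^48 = +1.
The Jacobi symbol (20|61) = +1 (Zolotarev) agrees.

+1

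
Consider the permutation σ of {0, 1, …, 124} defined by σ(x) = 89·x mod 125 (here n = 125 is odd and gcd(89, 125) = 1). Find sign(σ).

+1

Orbit of 121 under x↦89x: [121, 19, 66, 124, 36, 79, 31]… (length divides ord_125(89)).
Decompose π into cycles: lengths [50, 50, 10, 10, 2, 2, 1] (7 cycles, including the fixed point 0).
125 − 7 = 118 transpositions; sign(π) = (−1)^118 = +1.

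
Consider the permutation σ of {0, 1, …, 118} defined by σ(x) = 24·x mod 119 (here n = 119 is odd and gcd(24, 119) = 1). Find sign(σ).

Start at x=93: 93 → 90 → 18 → 75 → 15 → 3 → 72 → … (one orbit).
The orbit structure of x ↦ 24x mod 119: 5 orbits of sizes [48, 48, 16, 6, 1].
Σ(ℓ_i−1) = 119−5 = 114; sign = (−1)^114 = +1.

+1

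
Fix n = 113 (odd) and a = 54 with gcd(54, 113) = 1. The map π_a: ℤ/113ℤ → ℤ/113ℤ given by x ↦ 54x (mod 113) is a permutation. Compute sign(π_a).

-1

Trace 62: π^k(62) = [62, 71, 105, 20, 63, 12, 83] for k=0..6.
π_54 has 2 disjoint cycles with lengths [112, 1] on {0,…,112}.
n − c = 113 − 2 = 111; sign = (−1)^111 = -1.
(54|113)_J = -1 (Zolotarev's lemma cross-check).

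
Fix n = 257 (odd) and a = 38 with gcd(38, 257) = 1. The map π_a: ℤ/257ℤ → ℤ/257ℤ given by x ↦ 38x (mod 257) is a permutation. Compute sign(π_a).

Start at x=215: 215 → 203 → 4 → 152 → 122 → 10 → 123 → … (one orbit).
π_38 has 2 disjoint cycles with lengths [256, 1] on {0,…,256}.
n − c = 257 − 2 = 255; sign = (−1)^255 = -1.
Check: (38/257) = -1 by Zolotarev.

-1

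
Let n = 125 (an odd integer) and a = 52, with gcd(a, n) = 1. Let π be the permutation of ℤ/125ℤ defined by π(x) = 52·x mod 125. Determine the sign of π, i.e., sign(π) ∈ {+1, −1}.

-1

Orbit of 28 under x↦52x: [28, 81, 87, 24, 123, 21, 92]… (length divides ord_125(52)).
π_52 has 4 disjoint cycles with lengths [100, 20, 4, 1] on {0,…,124}.
With 4 cycles on 125 points, sign = (−1)^{125−4} = -1.
The Jacobi symbol (52|125) = -1 (Zolotarev) agrees.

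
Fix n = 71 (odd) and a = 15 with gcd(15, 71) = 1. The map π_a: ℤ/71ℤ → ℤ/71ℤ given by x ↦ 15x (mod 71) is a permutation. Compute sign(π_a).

Orbit of 29 under x↦15x: [29, 9, 64, 37, 58, 18, 57]… (length divides ord_71(15)).
3 cycles of lengths [35, 35, 1].
sign(π) = (−1)^{n − #cycles} = (−1)^{71−3} = (−1)^68 = +1.

+1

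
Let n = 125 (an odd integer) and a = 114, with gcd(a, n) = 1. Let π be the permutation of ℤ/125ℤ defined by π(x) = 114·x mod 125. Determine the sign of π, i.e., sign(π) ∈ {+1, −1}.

+1

Trace 16: π^k(16) = [16, 74, 61, 79, 6, 59, 101] for k=0..6.
Cycle lengths of π_114 on ℤ/125ℤ: [50, 50, 10, 10, 2, 2, 1]; 7 cycles in total.
Σ(ℓ_i−1) = 125−7 = 118; sign = (−1)^118 = +1.
(114|125)_J = +1 (Zolotarev's lemma cross-check).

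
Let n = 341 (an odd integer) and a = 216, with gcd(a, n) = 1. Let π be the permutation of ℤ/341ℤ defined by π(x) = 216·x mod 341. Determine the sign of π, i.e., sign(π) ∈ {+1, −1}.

Trace 340: π^k(340) = [340, 125, 61, 218, 30, 1, 216] for k=0..6.
Cycle type of π: 10×31 + 2×15 + 1; total 47 cycles.
n − c = 341 − 47 = 294; sign = (−1)^294 = +1.
The Jacobi symbol (216|341) = +1 (Zolotarev) agrees.

+1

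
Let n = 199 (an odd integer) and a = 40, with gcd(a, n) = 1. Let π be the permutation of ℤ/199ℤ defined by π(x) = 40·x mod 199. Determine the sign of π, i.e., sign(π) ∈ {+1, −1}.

+1

Trace 121: π^k(121) = [121, 64, 172, 114, 182, 116, 63] for k=0..6.
Cycle lengths of π_40 on ℤ/199ℤ: [33, 33, 33, 33, 33, 33, 1]; 7 cycles in total.
n − c = 199 − 7 = 192; sign = (−1)^192 = +1.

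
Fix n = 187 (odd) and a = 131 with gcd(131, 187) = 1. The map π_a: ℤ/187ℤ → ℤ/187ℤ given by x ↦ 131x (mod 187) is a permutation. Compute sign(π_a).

+1

Start at x=109: 109 → 67 → 175 → 111 → 142 → 89 → 65 → … (one orbit).
The orbit structure of x ↦ 131x mod 187: 17 orbits of sizes [16, 16, 16, 16, 16, 16, 16, 16, 16, 16, 16, 2, 2, 2, 2, 2, 1].
Σ(ℓ_i−1) = 187−17 = 170; sign = (−1)^170 = +1.
(131|187)_J = +1 (Zolotarev's lemma cross-check).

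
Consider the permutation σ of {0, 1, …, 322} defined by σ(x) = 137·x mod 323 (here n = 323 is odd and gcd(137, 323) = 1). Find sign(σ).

+1

Orbit of 120 under x↦137x: [120, 290, 1, 137, 35, 273, 256]… (length divides ord_323(137)).
π_137 has 51 disjoint cycles with lengths [9, 9, 9, 9, 9, 9, 9, 9, 9, 9, 9, 9, 9, 9, 9, 9, 9, 9, 9, 9, 9, 9, 9, 9, 9, 9, 9, 9, 9, 9, 9, 9, 9, 9, 1, 1, 1, 1, 1, 1, 1, 1, 1, 1, 1, 1, 1, 1, 1, 1, 1] on {0,…,322}.
323 − 51 = 272 transpositions; sign(π) = (−1)^272 = +1.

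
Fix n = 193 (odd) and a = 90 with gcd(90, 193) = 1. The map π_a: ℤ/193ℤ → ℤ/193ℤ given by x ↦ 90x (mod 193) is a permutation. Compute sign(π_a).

-1

Start at x=31: 31 → 88 → 7 → 51 → 151 → 80 → 59 → … (one orbit).
Cycle type of π: 192 + 1; total 2 cycles.
Σ(ℓ_i−1) = 193−2 = 191; sign = (−1)^191 = -1.
Zolotarev: (90|193) = -1, matching the cycle-count sign.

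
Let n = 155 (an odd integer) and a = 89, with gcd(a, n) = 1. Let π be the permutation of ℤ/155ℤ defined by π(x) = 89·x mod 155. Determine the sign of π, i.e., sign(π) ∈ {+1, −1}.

Orbit of 126 under x↦89x: [126, 54, 1, 89, 16, 29, 101]… (length divides ord_155(89)).
Cycle type of π: 10×15 + 2×2 + 1; total 18 cycles.
155 − 18 = 137 transpositions; sign(π) = (−1)^137 = -1.

-1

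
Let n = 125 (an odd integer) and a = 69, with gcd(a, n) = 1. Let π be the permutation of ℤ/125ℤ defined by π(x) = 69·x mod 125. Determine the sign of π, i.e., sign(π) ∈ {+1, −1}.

+1

Orbit of 16 under x↦69x: [16, 104, 51, 19, 61, 84, 46]… (length divides ord_125(69)).
Decompose π into cycles: lengths [50, 50, 10, 10, 2, 2, 1] (7 cycles, including the fixed point 0).
7 cycles on 125: each ℓ→(−1)^(ℓ−1), product (−1)^118 = +1.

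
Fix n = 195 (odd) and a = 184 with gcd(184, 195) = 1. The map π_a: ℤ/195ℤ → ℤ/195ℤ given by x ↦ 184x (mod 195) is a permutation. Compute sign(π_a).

-1

Trace 166: π^k(166) = [166, 124, 1, 184, 121, 34, 16] for k=0..6.
Cycle lengths of π_184 on ℤ/195ℤ: [12, 12, 12, 12, 12, 12, 12, 12, 12, 12, 12, 12, 12, 12, 12, 2, 2, 2, 2, 2, 2, 1, 1, 1]; 24 cycles in total.
sign(π) = (−1)^{n − #cycles} = (−1)^{195−24} = (−1)^171 = -1.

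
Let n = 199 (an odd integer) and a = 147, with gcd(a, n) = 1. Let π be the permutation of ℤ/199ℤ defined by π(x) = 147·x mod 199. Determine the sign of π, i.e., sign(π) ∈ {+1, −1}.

Start at x=174: 174 → 106 → 60 → 64 → 55 → 125 → 67 → … (one orbit).
Cycle type of π: 66×3 + 1; total 4 cycles.
Σ(ℓ_i−1) = 199−4 = 195; sign = (−1)^195 = -1.

-1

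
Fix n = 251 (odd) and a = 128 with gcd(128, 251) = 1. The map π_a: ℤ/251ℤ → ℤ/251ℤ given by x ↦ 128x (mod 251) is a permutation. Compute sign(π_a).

Orbit of 171 under x↦128x: [171, 51, 2, 5, 138, 94, 235]… (length divides ord_251(128)).
6 cycles of lengths [50, 50, 50, 50, 50, 1].
With 6 cycles on 251 points, sign = (−1)^{251−6} = -1.
Check: (128/251) = -1 by Zolotarev.

-1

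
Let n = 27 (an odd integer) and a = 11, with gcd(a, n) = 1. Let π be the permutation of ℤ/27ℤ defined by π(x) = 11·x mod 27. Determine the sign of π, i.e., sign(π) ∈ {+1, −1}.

-1

Start at x=14: 14 → 19 → 20 → 4 → 17 → 25 → 5 → … (one orbit).
Decompose π into cycles: lengths [18, 6, 2, 1] (4 cycles, including the fixed point 0).
sign(π) = (−1)^{n − #cycles} = (−1)^{27−4} = (−1)^23 = -1.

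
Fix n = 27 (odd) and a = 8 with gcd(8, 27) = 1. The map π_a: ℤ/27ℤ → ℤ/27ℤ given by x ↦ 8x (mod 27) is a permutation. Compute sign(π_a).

Start at x=8: 8 → 10 → 26 → 19 → 17 → 1 → 8 (one orbit).
Cycle lengths of π_8 on ℤ/27ℤ: [6, 6, 6, 2, 2, 2, 2, 1]; 8 cycles in total.
8 cycles on 27: each ℓ→(−1)^(ℓ−1), product (−1)^19 = -1.

-1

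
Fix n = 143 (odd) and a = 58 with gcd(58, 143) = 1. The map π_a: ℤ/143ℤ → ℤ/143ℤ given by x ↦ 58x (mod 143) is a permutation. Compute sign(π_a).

-1

Start at x=67: 67 → 25 → 20 → 16 → 70 → 56 → 102 → … (one orbit).
Cycle lengths of π_58 on ℤ/143ℤ: [60, 60, 12, 5, 5, 1]; 6 cycles in total.
n − c = 143 − 6 = 137; sign = (−1)^137 = -1.
The Jacobi symbol (58|143) = -1 (Zolotarev) agrees.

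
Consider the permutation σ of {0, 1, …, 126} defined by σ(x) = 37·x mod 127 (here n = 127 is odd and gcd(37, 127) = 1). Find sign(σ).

+1

Start at x=1: 1 → 37 → 99 → 107 → 22 → 52 → 19 → … (one orbit).
The orbit structure of x ↦ 37x mod 127: 15 orbits of sizes [9, 9, 9, 9, 9, 9, 9, 9, 9, 9, 9, 9, 9, 9, 1].
Σ(ℓ_i−1) = 127−15 = 112; sign = (−1)^112 = +1.
The Jacobi symbol (37|127) = +1 (Zolotarev) agrees.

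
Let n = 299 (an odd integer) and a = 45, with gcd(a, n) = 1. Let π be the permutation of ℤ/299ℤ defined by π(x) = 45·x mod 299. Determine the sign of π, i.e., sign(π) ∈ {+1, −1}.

Start at x=275: 275 → 116 → 137 → 185 → 252 → 277 → 206 → … (one orbit).
The orbit structure of x ↦ 45x mod 299: 35 orbits of sizes [12, 12, 12, 12, 12, 12, 12, 12, 12, 12, 12, 12, 12, 12, 12, 12, 12, 12, 12, 12, 12, 12, 12, 2, 2, 2, 2, 2, 2, 2, 2, 2, 2, 2, 1].
n − c = 299 − 35 = 264; sign = (−1)^264 = +1.
Check: (45/299) = +1 by Zolotarev.

+1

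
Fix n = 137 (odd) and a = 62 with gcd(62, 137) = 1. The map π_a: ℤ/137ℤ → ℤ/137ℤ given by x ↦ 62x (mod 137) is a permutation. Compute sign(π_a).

-1

Trace 28: π^k(28) = [28, 92, 87, 51, 11, 134, 88] for k=0..6.
Decompose π into cycles: lengths [136, 1] (2 cycles, including the fixed point 0).
2 cycles on 137: each ℓ→(−1)^(ℓ−1), product (−1)^135 = -1.
Check: (62/137) = -1 by Zolotarev.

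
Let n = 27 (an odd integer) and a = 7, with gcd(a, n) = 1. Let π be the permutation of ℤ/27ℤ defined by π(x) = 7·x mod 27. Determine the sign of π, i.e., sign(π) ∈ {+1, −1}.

Trace 4: π^k(4) = [4, 1, 7, 22, 19, 25, 13] for k=0..6.
Cycle type of π: 9×2 + 3×2 + 1×3; total 7 cycles.
With 7 cycles on 27 points, sign = (−1)^{27−7} = +1.
(7|27)_J = +1 (Zolotarev's lemma cross-check).

+1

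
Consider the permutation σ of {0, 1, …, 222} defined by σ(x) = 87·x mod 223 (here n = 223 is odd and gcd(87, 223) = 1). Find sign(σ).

Orbit of 190 under x↦87x: [190, 28, 206, 82, 221, 49, 26]… (length divides ord_223(87)).
The orbit structure of x ↦ 87x mod 223: 4 orbits of sizes [74, 74, 74, 1].
4 cycles on 223: each ℓ→(−1)^(ℓ−1), product (−1)^219 = -1.
Zolotarev: (87|223) = -1, matching the cycle-count sign.

-1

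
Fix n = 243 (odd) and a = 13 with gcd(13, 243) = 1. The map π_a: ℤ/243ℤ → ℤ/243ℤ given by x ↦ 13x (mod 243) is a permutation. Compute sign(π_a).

Start at x=139: 139 → 106 → 163 → 175 → 88 → 172 → 49 → … (one orbit).
π_13 has 11 disjoint cycles with lengths [81, 81, 27, 27, 9, 9, 3, 3, 1, 1, 1] on {0,…,242}.
n − c = 243 − 11 = 232; sign = (−1)^232 = +1.
Via Zolotarev, sign(π_{13}) = (13|243) = +1.

+1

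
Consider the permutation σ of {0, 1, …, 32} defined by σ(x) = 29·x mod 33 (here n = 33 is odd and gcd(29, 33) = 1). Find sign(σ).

+1

Start at x=32: 32 → 4 → 17 → 31 → 8 → 1 → 29 → … (one orbit).
Cycle lengths of π_29 on ℤ/33ℤ: [10, 10, 10, 2, 1]; 5 cycles in total.
With 5 cycles on 33 points, sign = (−1)^{33−5} = +1.
(29|33)_J = +1 (Zolotarev's lemma cross-check).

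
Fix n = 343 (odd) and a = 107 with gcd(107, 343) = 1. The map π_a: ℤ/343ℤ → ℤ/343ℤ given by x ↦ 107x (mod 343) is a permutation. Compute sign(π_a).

+1

Start at x=303: 303 → 179 → 288 → 289 → 53 → 183 → 30 → … (one orbit).
π_107 has 7 disjoint cycles with lengths [147, 147, 21, 21, 3, 3, 1] on {0,…,342}.
Σ(ℓ_i−1) = 343−7 = 336; sign = (−1)^336 = +1.
Zolotarev: (107|343) = +1, matching the cycle-count sign.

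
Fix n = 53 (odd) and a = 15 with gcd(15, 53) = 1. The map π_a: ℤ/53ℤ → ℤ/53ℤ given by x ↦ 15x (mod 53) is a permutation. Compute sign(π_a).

Trace 44: π^k(44) = [44, 24, 42, 47, 16, 28, 49] for k=0..6.
The orbit structure of x ↦ 15x mod 53: 5 orbits of sizes [13, 13, 13, 13, 1].
sign(π) = (−1)^{n − #cycles} = (−1)^{53−5} = (−1)^48 = +1.
The Jacobi symbol (15|53) = +1 (Zolotarev) agrees.

+1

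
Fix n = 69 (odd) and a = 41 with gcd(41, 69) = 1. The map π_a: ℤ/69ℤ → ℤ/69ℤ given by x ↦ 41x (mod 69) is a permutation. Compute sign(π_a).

Orbit of 35 under x↦41x: [35, 55, 47, 64, 2, 13, 50]… (length divides ord_69(41)).
Cycle lengths of π_41 on ℤ/69ℤ: [22, 22, 11, 11, 2, 1]; 6 cycles in total.
69 − 6 = 63 transpositions; sign(π) = (−1)^63 = -1.
Via Zolotarev, sign(π_{41}) = (41|69) = -1.

-1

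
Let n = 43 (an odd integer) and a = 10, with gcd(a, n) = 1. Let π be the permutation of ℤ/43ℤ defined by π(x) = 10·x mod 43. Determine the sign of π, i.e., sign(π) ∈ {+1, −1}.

+1

Orbit of 36 under x↦10x: [36, 16, 31, 9, 4, 40, 13]… (length divides ord_43(10)).
Cycle lengths of π_10 on ℤ/43ℤ: [21, 21, 1]; 3 cycles in total.
sign(π) = (−1)^{n − #cycles} = (−1)^{43−3} = (−1)^40 = +1.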